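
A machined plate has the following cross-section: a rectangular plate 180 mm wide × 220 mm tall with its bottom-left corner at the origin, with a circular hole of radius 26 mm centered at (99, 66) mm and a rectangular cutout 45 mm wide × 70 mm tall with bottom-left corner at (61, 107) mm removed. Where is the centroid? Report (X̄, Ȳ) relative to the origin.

X̄ = 90.04 mm, Ȳ = 109.79 mm

Part | A | x̄ᵢ | ȳᵢ | A·x̄ᵢ | A·ȳᵢ
plate | 39600.00 | 90.00 | 110.00 | 3564000.00 | 4356000.00
hole 1 | -2123.72 | 99.00 | 66.00 | -210247.95 | -140165.30
hole 2 | -3150.00 | 83.50 | 142.00 | -263025.00 | -447300.00
Σ | 34326.28 |  |  | 3090727.05 | 3768534.70
X̄ = 3090727.05 / 34326.28 = 90.04 mm
Ȳ = 3768534.70 / 34326.28 = 109.79 mm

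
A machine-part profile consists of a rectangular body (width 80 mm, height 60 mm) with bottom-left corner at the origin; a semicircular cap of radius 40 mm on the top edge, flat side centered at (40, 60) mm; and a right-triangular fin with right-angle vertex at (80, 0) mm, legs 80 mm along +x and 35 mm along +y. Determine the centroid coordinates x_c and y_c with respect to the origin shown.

x_c = 50.71 mm, y_c = 40.60 mm

Part | A | x̄ᵢ | ȳᵢ | A·x̄ᵢ | A·ȳᵢ
rectangular body | 4800.00 | 40.00 | 30.00 | 192000.00 | 144000.00
semicircular top | 2513.27 | 40.00 | 76.98 | 100530.96 | 193463.11
triangular fin | 1400.00 | 106.67 | 11.67 | 149333.33 | 16333.33
Σ | 8713.27 |  |  | 441864.30 | 353796.45
x_c = 441864.30 / 8713.27 = 50.71 mm
y_c = 353796.45 / 8713.27 = 40.60 mm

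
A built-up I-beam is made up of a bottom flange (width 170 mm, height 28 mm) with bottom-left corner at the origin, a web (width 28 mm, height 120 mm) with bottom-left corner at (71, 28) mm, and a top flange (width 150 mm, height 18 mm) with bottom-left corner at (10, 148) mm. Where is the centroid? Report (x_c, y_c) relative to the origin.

bottom flange: A = 170 × 28 = 4760.00, centroid at (85.00, 14.00).
web: A = 28 × 120 = 3360.00, centroid at (85.00, 88.00).
top flange: A = 150 × 18 = 2700.00, centroid at (85.00, 157.00).
ΣA = 10820.00 mm², ΣAx_c = 919700.00 mm³, ΣAy_c = 786220.00 mm³.
x_c = 919700.00/10820.00 = 85.00 mm; y_c = 786220.00/10820.00 = 72.66 mm.

x_c = 85.00 mm, y_c = 72.66 mm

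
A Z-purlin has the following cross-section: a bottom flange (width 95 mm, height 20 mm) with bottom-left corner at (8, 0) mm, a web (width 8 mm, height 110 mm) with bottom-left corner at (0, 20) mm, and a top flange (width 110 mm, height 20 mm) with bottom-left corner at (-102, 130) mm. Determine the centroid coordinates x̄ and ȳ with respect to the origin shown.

bottom flange: A = 95 × 20 = 1900.00, centroid at (55.50, 10.00).
web: A = 8 × 110 = 880.00, centroid at (4.00, 75.00).
top flange: A = 110 × 20 = 2200.00, centroid at (-47.00, 140.00).
ΣA = 4980.00 mm², ΣAx̄ = 5570.00 mm³, ΣAȳ = 393000.00 mm³.
x̄ = 5570.00/4980.00 = 1.12 mm; ȳ = 393000.00/4980.00 = 78.92 mm.

x̄ = 1.12 mm, ȳ = 78.92 mm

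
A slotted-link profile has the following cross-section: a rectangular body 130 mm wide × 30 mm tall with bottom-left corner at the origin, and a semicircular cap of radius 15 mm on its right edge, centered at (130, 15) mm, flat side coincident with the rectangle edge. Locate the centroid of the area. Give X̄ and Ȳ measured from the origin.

X̄ = 70.93 mm, Ȳ = 15.00 mm

rectangular body: A = 130 × 30 = 3900.00, centroid at (65.00, 15.00).
semicircular end: A = ½π·15² = 353.43, centroid at (136.37, 15.00).
ΣA = 4253.43 mm², ΣAX̄ = 301695.79 mm³, ΣAȲ = 63801.44 mm³.
X̄ = 301695.79/4253.43 = 70.93 mm; Ȳ = 63801.44/4253.43 = 15.00 mm.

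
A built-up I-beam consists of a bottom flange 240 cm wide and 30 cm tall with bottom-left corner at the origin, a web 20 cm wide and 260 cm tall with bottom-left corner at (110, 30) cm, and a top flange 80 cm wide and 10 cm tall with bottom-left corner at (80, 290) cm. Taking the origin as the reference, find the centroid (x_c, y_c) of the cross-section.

x_c = 120.00 cm, y_c = 89.09 cm

bottom flange: A = 240 × 30 = 7200.00, centroid at (120.00, 15.00).
web: A = 20 × 260 = 5200.00, centroid at (120.00, 160.00).
top flange: A = 80 × 10 = 800.00, centroid at (120.00, 295.00).
ΣA = 13200.00 cm², ΣAx_c = 1584000.00 cm³, ΣAy_c = 1176000.00 cm³.
x_c = 1584000.00/13200.00 = 120.00 cm; y_c = 1176000.00/13200.00 = 89.09 cm.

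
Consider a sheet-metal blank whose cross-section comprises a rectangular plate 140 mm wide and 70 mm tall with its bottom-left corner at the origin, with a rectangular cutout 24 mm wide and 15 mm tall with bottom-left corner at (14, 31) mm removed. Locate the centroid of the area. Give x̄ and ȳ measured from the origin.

Part | A | x̄ᵢ | ȳᵢ | A·x̄ᵢ | A·ȳᵢ
plate | 9800.00 | 70.00 | 35.00 | 686000.00 | 343000.00
hole | -360.00 | 26.00 | 38.50 | -9360.00 | -13860.00
Σ | 9440.00 |  |  | 676640.00 | 329140.00
x̄ = 676640.00 / 9440.00 = 71.68 mm
ȳ = 329140.00 / 9440.00 = 34.87 mm

x̄ = 71.68 mm, ȳ = 34.87 mm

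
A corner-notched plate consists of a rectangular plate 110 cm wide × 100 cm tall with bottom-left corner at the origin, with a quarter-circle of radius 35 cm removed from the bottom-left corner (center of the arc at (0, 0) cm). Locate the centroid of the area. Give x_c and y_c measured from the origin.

plate: A = 110 × 100 = 11000.00, centroid at (55.00, 50.00).
removed quarter-circle: A = −¼π·35² = -962.11, centroid at (14.85, 14.85).
ΣA = 10037.89 cm², ΣAx_c = 590708.33 cm³, ΣAy_c = 535708.33 cm³.
x_c = 590708.33/10037.89 = 58.85 cm; y_c = 535708.33/10037.89 = 53.37 cm.

x_c = 58.85 cm, y_c = 53.37 cm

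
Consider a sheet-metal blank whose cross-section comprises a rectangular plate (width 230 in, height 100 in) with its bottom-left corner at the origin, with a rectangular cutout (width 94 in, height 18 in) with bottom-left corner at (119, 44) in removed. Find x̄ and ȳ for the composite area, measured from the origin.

x̄ = 110.95 in, ȳ = 49.76 in

Part | A | x̄ᵢ | ȳᵢ | A·x̄ᵢ | A·ȳᵢ
plate | 23000.00 | 115.00 | 50.00 | 2645000.00 | 1150000.00
hole | -1692.00 | 166.00 | 53.00 | -280872.00 | -89676.00
Σ | 21308.00 |  |  | 2364128.00 | 1060324.00
x̄ = 2364128.00 / 21308.00 = 110.95 in
ȳ = 1060324.00 / 21308.00 = 49.76 in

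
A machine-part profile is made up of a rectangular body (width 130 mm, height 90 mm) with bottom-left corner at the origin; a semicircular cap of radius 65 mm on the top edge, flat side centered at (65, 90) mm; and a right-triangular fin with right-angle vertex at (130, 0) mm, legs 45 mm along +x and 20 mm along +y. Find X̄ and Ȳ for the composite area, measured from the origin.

X̄ = 66.92 mm, Ȳ = 69.72 mm

rectangular body: A = 130 × 90 = 11700.00, centroid at (65.00, 45.00).
semicircular top: A = ½π·65² = 6636.61, centroid at (65.00, 117.59).
triangular fin: A = ½·45·20 = 450.00, centroid at (145.00, 6.67).
ΣA = 18786.61 mm², ΣAX̄ = 1257129.94 mm³, ΣAȲ = 1309878.64 mm³.
X̄ = 1257129.94/18786.61 = 66.92 mm; Ȳ = 1309878.64/18786.61 = 69.72 mm.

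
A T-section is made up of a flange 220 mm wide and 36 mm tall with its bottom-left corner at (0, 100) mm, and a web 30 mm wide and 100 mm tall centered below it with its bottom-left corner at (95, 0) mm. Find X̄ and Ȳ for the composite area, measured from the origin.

X̄ = 110.00 mm, Ȳ = 99.32 mm

Part | A | x̄ᵢ | ȳᵢ | A·x̄ᵢ | A·ȳᵢ
web | 3000.00 | 110.00 | 50.00 | 330000.00 | 150000.00
flange | 7920.00 | 110.00 | 118.00 | 871200.00 | 934560.00
Σ | 10920.00 |  |  | 1201200.00 | 1084560.00
X̄ = 1201200.00 / 10920.00 = 110.00 mm
Ȳ = 1084560.00 / 10920.00 = 99.32 mm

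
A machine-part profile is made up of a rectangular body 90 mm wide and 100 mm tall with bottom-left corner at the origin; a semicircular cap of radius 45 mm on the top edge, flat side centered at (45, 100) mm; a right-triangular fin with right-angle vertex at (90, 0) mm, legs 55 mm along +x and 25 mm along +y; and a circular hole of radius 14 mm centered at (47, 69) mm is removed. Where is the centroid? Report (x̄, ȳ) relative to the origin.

x̄ = 48.45 mm, ȳ = 64.65 mm

rectangular body: A = 90 × 100 = 9000.00, centroid at (45.00, 50.00).
semicircular top: A = ½π·45² = 3180.86, centroid at (45.00, 119.10).
triangular fin: A = ½·55·25 = 687.50, centroid at (108.33, 8.33).
hole: A = −π·14² = -615.75, centroid at (47.00, 69.00).
ΣA = 12252.61 mm²
ΣAx̄ = (9000.00)(45.00) + (3180.86)(45.00) + (687.50)(108.33) + (-615.75)(47.00) = 593677.63 mm³
ΣAȳ = (9000.00)(50.00) + (3180.86)(119.10) + (687.50)(8.33) + (-615.75)(69.00) = 792078.52 mm³
x̄ = 593677.63 / 12252.61 = 48.45 mm
ȳ = 792078.52 / 12252.61 = 64.65 mm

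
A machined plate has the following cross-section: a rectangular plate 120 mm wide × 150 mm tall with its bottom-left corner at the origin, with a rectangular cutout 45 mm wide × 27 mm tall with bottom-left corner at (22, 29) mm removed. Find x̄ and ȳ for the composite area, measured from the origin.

plate: A = 120 × 150 = 18000.00, centroid at (60.00, 75.00).
hole: A = −(45 × 27) = -1215.00, centroid at (44.50, 42.50).
ΣA = 16785.00 mm², ΣAx̄ = 1025932.50 mm³, ΣAȳ = 1298362.50 mm³.
x̄ = 1025932.50/16785.00 = 61.12 mm; ȳ = 1298362.50/16785.00 = 77.35 mm.

x̄ = 61.12 mm, ȳ = 77.35 mm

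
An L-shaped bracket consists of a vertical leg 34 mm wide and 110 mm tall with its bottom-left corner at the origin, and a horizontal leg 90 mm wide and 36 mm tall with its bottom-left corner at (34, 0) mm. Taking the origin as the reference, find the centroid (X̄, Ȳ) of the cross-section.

X̄ = 45.78 mm, Ȳ = 37.83 mm

vertical leg: A = 34 × 110 = 3740.00, centroid at (17.00, 55.00).
horizontal leg: A = 90 × 36 = 3240.00, centroid at (79.00, 18.00).
ΣA = 6980.00 mm², ΣAX̄ = 319540.00 mm³, ΣAȲ = 264020.00 mm³.
X̄ = 319540.00/6980.00 = 45.78 mm; Ȳ = 264020.00/6980.00 = 37.83 mm.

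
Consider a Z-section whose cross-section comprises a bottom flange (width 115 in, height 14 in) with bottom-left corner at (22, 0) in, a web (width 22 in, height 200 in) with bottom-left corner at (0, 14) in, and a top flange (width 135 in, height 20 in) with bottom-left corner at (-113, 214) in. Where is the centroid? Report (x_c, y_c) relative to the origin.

x_c = 6.15 in, y_c = 128.32 in

bottom flange: A = 115 × 14 = 1610.00, centroid at (79.50, 7.00).
web: A = 22 × 200 = 4400.00, centroid at (11.00, 114.00).
top flange: A = 135 × 20 = 2700.00, centroid at (-45.50, 224.00).
ΣA = 8710.00 in²
ΣAx_c = (1610.00)(79.50) + (4400.00)(11.00) + (2700.00)(-45.50) = 53545.00 in³
ΣAy_c = (1610.00)(7.00) + (4400.00)(114.00) + (2700.00)(224.00) = 1117670.00 in³
x_c = 53545.00 / 8710.00 = 6.15 in
y_c = 1117670.00 / 8710.00 = 128.32 in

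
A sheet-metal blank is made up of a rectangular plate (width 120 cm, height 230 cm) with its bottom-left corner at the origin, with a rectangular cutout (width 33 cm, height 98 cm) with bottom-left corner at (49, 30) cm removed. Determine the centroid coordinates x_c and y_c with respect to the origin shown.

x_c = 59.27 cm, y_c = 119.78 cm

Part | A | x̄ᵢ | ȳᵢ | A·x̄ᵢ | A·ȳᵢ
plate | 27600.00 | 60.00 | 115.00 | 1656000.00 | 3174000.00
hole | -3234.00 | 65.50 | 79.00 | -211827.00 | -255486.00
Σ | 24366.00 |  |  | 1444173.00 | 2918514.00
x_c = 1444173.00 / 24366.00 = 59.27 cm
y_c = 2918514.00 / 24366.00 = 119.78 cm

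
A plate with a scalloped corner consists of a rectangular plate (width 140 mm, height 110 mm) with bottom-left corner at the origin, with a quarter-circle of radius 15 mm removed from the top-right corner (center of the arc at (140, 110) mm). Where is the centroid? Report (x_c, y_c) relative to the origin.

x_c = 69.26 mm, y_c = 54.44 mm

Part | A | x̄ᵢ | ȳᵢ | A·x̄ᵢ | A·ȳᵢ
plate | 15400.00 | 70.00 | 55.00 | 1078000.00 | 847000.00
removed quarter-circle | -176.71 | 133.63 | 103.63 | -23615.04 | -18313.60
Σ | 15223.29 |  |  | 1054384.96 | 828686.40
x_c = 1054384.96 / 15223.29 = 69.26 mm
y_c = 828686.40 / 15223.29 = 54.44 mm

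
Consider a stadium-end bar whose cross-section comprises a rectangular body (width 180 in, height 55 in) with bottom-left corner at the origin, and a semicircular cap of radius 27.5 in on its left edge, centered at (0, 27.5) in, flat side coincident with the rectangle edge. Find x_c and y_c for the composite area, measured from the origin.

x_c = 79.11 in, y_c = 27.50 in

rectangular body: A = 180 × 55 = 9900.00, centroid at (90.00, 27.50).
semicircular end: A = ½π·27.5² = 1187.91, centroid at (-11.67, 27.50).
ΣA = 11087.91 in²
ΣAx_c = (9900.00)(90.00) + (1187.91)(-11.67) = 877135.42 in³
ΣAy_c = (9900.00)(27.50) + (1187.91)(27.50) = 304917.65 in³
x_c = 877135.42 / 11087.91 = 79.11 in
y_c = 304917.65 / 11087.91 = 27.50 in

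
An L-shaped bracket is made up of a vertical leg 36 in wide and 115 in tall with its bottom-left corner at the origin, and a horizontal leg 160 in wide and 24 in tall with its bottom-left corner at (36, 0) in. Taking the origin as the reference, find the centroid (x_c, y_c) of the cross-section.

Part | A | x̄ᵢ | ȳᵢ | A·x̄ᵢ | A·ȳᵢ
vertical leg | 4140.00 | 18.00 | 57.50 | 74520.00 | 238050.00
horizontal leg | 3840.00 | 116.00 | 12.00 | 445440.00 | 46080.00
Σ | 7980.00 |  |  | 519960.00 | 284130.00
x_c = 519960.00 / 7980.00 = 65.16 in
y_c = 284130.00 / 7980.00 = 35.61 in

x_c = 65.16 in, y_c = 35.61 in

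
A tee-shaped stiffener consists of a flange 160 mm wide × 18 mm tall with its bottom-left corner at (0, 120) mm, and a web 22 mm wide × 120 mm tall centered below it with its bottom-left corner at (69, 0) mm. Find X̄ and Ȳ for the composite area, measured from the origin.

X̄ = 80.00 mm, Ȳ = 96.00 mm

web: A = 22 × 120 = 2640.00, centroid at (80.00, 60.00).
flange: A = 160 × 18 = 2880.00, centroid at (80.00, 129.00).
ΣA = 5520.00 mm², ΣAX̄ = 441600.00 mm³, ΣAȲ = 529920.00 mm³.
X̄ = 441600.00/5520.00 = 80.00 mm; Ȳ = 529920.00/5520.00 = 96.00 mm.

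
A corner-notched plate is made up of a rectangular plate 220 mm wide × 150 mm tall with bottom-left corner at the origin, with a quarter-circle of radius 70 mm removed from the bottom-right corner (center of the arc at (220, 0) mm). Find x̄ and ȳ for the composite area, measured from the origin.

Part | A | x̄ᵢ | ȳᵢ | A·x̄ᵢ | A·ȳᵢ
plate | 33000.00 | 110.00 | 75.00 | 3630000.00 | 2475000.00
removed quarter-circle | -3848.45 | 190.29 | 29.71 | -732325.89 | -114333.33
Σ | 29151.55 |  |  | 2897674.11 | 2360666.67
x̄ = 2897674.11 / 29151.55 = 99.40 mm
ȳ = 2360666.67 / 29151.55 = 80.98 mm

x̄ = 99.40 mm, ȳ = 80.98 mm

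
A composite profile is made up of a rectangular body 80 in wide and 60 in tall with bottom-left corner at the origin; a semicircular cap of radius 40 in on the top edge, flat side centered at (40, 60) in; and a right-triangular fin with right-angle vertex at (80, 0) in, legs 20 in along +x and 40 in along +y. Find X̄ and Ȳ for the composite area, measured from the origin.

rectangular body: A = 80 × 60 = 4800.00, centroid at (40.00, 30.00).
semicircular top: A = ½π·40² = 2513.27, centroid at (40.00, 76.98).
triangular fin: A = ½·20·40 = 400.00, centroid at (86.67, 13.33).
ΣA = 7713.27 in²
ΣAX̄ = (4800.00)(40.00) + (2513.27)(40.00) + (400.00)(86.67) = 327197.63 in³
ΣAȲ = (4800.00)(30.00) + (2513.27)(76.98) + (400.00)(13.33) = 342796.45 in³
X̄ = 327197.63 / 7713.27 = 42.42 in
Ȳ = 342796.45 / 7713.27 = 44.44 in

X̄ = 42.42 in, Ȳ = 44.44 in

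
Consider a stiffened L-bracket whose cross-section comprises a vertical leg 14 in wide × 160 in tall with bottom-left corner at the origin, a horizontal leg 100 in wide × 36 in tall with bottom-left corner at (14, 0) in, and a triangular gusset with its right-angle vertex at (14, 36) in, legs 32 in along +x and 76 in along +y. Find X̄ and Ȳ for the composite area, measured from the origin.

X̄ = 39.13 in, Ȳ = 45.15 in

vertical leg: A = 14 × 160 = 2240.00, centroid at (7.00, 80.00).
horizontal leg: A = 100 × 36 = 3600.00, centroid at (64.00, 18.00).
gusset: A = ½·32·76 = 1216.00, centroid at (24.67, 61.33).
ΣA = 7056.00 in²
ΣAX̄ = (2240.00)(7.00) + (3600.00)(64.00) + (1216.00)(24.67) = 276074.67 in³
ΣAȲ = (2240.00)(80.00) + (3600.00)(18.00) + (1216.00)(61.33) = 318581.33 in³
X̄ = 276074.67 / 7056.00 = 39.13 in
Ȳ = 318581.33 / 7056.00 = 45.15 in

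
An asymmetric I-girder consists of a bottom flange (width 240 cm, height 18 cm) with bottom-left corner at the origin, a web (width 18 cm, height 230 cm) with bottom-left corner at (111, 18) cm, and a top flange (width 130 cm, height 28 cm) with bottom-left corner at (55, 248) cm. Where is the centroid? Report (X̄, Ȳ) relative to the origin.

X̄ = 120.00 cm, Ȳ = 127.54 cm

bottom flange: A = 240 × 18 = 4320.00, centroid at (120.00, 9.00).
web: A = 18 × 230 = 4140.00, centroid at (120.00, 133.00).
top flange: A = 130 × 28 = 3640.00, centroid at (120.00, 262.00).
ΣA = 12100.00 cm², ΣAX̄ = 1452000.00 cm³, ΣAȲ = 1543180.00 cm³.
X̄ = 1452000.00/12100.00 = 120.00 cm; Ȳ = 1543180.00/12100.00 = 127.54 cm.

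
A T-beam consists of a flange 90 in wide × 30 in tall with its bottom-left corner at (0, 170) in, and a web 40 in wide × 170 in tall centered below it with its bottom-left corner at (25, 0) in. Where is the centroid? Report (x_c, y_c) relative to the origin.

web: A = 40 × 170 = 6800.00, centroid at (45.00, 85.00).
flange: A = 90 × 30 = 2700.00, centroid at (45.00, 185.00).
ΣA = 9500.00 in²
ΣAx_c = (6800.00)(45.00) + (2700.00)(45.00) = 427500.00 in³
ΣAy_c = (6800.00)(85.00) + (2700.00)(185.00) = 1077500.00 in³
x_c = 427500.00 / 9500.00 = 45.00 in
y_c = 1077500.00 / 9500.00 = 113.42 in

x_c = 45.00 in, y_c = 113.42 in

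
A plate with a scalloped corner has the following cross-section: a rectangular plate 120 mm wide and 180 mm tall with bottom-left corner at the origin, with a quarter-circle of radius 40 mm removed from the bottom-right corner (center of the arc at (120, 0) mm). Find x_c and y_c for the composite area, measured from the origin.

x_c = 57.34 mm, y_c = 94.51 mm

plate: A = 120 × 180 = 21600.00, centroid at (60.00, 90.00).
removed quarter-circle: A = −¼π·40² = -1256.64, centroid at (103.02, 16.98).
ΣA = 20343.36 mm²
ΣAx_c = (21600.00)(60.00) + (-1256.64)(103.02) = 1166536.89 mm³
ΣAy_c = (21600.00)(90.00) + (-1256.64)(16.98) = 1922666.67 mm³
x_c = 1166536.89 / 20343.36 = 57.34 mm
y_c = 1922666.67 / 20343.36 = 94.51 mm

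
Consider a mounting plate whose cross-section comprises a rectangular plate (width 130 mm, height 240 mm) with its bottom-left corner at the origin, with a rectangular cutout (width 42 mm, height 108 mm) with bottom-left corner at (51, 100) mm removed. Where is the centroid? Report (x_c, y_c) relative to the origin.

x_c = 63.81 mm, y_c = 114.22 mm

Part | A | x̄ᵢ | ȳᵢ | A·x̄ᵢ | A·ȳᵢ
plate | 31200.00 | 65.00 | 120.00 | 2028000.00 | 3744000.00
hole | -4536.00 | 72.00 | 154.00 | -326592.00 | -698544.00
Σ | 26664.00 |  |  | 1701408.00 | 3045456.00
x_c = 1701408.00 / 26664.00 = 63.81 mm
y_c = 3045456.00 / 26664.00 = 114.22 mm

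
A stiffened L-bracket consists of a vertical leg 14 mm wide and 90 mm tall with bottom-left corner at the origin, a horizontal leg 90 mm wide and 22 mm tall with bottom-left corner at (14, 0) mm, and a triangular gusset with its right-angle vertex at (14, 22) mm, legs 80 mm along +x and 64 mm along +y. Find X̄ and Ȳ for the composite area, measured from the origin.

X̄ = 39.61 mm, Ȳ = 32.66 mm

Part | A | x̄ᵢ | ȳᵢ | A·x̄ᵢ | A·ȳᵢ
vertical leg | 1260.00 | 7.00 | 45.00 | 8820.00 | 56700.00
horizontal leg | 1980.00 | 59.00 | 11.00 | 116820.00 | 21780.00
gusset | 2560.00 | 40.67 | 43.33 | 104106.67 | 110933.33
Σ | 5800.00 |  |  | 229746.67 | 189413.33
X̄ = 229746.67 / 5800.00 = 39.61 mm
Ȳ = 189413.33 / 5800.00 = 32.66 mm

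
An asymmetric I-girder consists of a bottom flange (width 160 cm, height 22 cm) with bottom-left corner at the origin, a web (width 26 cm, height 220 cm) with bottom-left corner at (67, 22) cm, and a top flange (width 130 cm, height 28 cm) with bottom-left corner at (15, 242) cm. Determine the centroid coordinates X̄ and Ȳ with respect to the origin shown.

X̄ = 80.00 cm, Ȳ = 133.98 cm

bottom flange: A = 160 × 22 = 3520.00, centroid at (80.00, 11.00).
web: A = 26 × 220 = 5720.00, centroid at (80.00, 132.00).
top flange: A = 130 × 28 = 3640.00, centroid at (80.00, 256.00).
ΣA = 12880.00 cm², ΣAX̄ = 1030400.00 cm³, ΣAȲ = 1725600.00 cm³.
X̄ = 1030400.00/12880.00 = 80.00 cm; Ȳ = 1725600.00/12880.00 = 133.98 cm.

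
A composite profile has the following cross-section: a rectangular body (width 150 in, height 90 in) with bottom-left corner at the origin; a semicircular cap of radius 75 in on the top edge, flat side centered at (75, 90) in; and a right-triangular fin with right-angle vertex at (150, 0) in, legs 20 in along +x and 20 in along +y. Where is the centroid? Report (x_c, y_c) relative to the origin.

x_c = 75.72 in, y_c = 74.78 in

rectangular body: A = 150 × 90 = 13500.00, centroid at (75.00, 45.00).
semicircular top: A = ½π·75² = 8835.73, centroid at (75.00, 121.83).
triangular fin: A = ½·20·20 = 200.00, centroid at (156.67, 6.67).
ΣA = 22535.73 in², ΣAx_c = 1706513.03 in³, ΣAy_c = 1685298.97 in³.
x_c = 1706513.03/22535.73 = 75.72 in; y_c = 1685298.97/22535.73 = 74.78 in.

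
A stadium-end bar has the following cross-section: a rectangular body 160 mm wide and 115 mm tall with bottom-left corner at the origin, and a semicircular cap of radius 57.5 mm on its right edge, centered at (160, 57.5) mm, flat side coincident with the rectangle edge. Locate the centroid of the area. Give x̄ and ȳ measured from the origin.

Part | A | x̄ᵢ | ȳᵢ | A·x̄ᵢ | A·ȳᵢ
rectangular body | 18400.00 | 80.00 | 57.50 | 1472000.00 | 1058000.00
semicircular end | 5193.45 | 184.40 | 57.50 | 957690.84 | 298623.11
Σ | 23593.45 |  |  | 2429690.84 | 1356623.11
x̄ = 2429690.84 / 23593.45 = 102.98 mm
ȳ = 1356623.11 / 23593.45 = 57.50 mm

x̄ = 102.98 mm, ȳ = 57.50 mm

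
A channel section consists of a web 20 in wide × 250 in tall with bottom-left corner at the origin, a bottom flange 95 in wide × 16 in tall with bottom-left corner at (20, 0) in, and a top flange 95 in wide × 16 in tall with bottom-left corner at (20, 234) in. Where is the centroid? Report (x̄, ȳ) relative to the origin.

Part | A | x̄ᵢ | ȳᵢ | A·x̄ᵢ | A·ȳᵢ
web | 5000.00 | 10.00 | 125.00 | 50000.00 | 625000.00
bottom flange | 1520.00 | 67.50 | 8.00 | 102600.00 | 12160.00
top flange | 1520.00 | 67.50 | 242.00 | 102600.00 | 367840.00
Σ | 8040.00 |  |  | 255200.00 | 1005000.00
x̄ = 255200.00 / 8040.00 = 31.74 in
ȳ = 1005000.00 / 8040.00 = 125.00 in

x̄ = 31.74 in, ȳ = 125.00 in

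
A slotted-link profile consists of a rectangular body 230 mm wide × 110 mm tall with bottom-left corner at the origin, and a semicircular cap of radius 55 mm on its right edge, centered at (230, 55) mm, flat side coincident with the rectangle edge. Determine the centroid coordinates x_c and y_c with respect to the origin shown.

x_c = 136.87 mm, y_c = 55.00 mm

rectangular body: A = 230 × 110 = 25300.00, centroid at (115.00, 55.00).
semicircular end: A = ½π·55² = 4751.66, centroid at (253.34, 55.00).
ΣA = 30051.66 mm², ΣAx_c = 4113298.21 mm³, ΣAy_c = 1652841.24 mm³.
x_c = 4113298.21/30051.66 = 136.87 mm; y_c = 1652841.24/30051.66 = 55.00 mm.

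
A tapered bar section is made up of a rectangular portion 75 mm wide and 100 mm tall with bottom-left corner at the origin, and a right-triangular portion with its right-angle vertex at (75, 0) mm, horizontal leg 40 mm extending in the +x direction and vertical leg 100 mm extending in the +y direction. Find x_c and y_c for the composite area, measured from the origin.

x_c = 48.20 mm, y_c = 46.49 mm

rectangular portion: A = 75 × 100 = 7500.00, centroid at (37.50, 50.00).
triangular portion: A = ½·40·100 = 2000.00, centroid at (88.33, 33.33).
ΣA = 9500.00 mm²
ΣAx_c = (7500.00)(37.50) + (2000.00)(88.33) = 457916.67 mm³
ΣAy_c = (7500.00)(50.00) + (2000.00)(33.33) = 441666.67 mm³
x_c = 457916.67 / 9500.00 = 48.20 mm
y_c = 441666.67 / 9500.00 = 46.49 mm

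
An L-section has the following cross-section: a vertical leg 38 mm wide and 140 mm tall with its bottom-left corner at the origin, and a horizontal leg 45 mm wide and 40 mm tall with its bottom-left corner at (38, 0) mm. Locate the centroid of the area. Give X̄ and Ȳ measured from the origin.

vertical leg: A = 38 × 140 = 5320.00, centroid at (19.00, 70.00).
horizontal leg: A = 45 × 40 = 1800.00, centroid at (60.50, 20.00).
ΣA = 7120.00 mm²
ΣAX̄ = (5320.00)(19.00) + (1800.00)(60.50) = 209980.00 mm³
ΣAȲ = (5320.00)(70.00) + (1800.00)(20.00) = 408400.00 mm³
X̄ = 209980.00 / 7120.00 = 29.49 mm
Ȳ = 408400.00 / 7120.00 = 57.36 mm

X̄ = 29.49 mm, Ȳ = 57.36 mm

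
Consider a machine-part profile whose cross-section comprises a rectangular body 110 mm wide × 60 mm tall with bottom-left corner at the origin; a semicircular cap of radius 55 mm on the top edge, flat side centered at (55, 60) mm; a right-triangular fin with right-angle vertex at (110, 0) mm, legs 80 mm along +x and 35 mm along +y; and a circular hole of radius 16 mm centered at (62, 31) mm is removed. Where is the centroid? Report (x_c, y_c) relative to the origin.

x_c = 64.10 mm, y_c = 49.00 mm

Part | A | x̄ᵢ | ȳᵢ | A·x̄ᵢ | A·ȳᵢ
rectangular body | 6600.00 | 55.00 | 30.00 | 363000.00 | 198000.00
semicircular top | 4751.66 | 55.00 | 83.34 | 261341.24 | 396016.20
triangular fin | 1400.00 | 136.67 | 11.67 | 191333.33 | 16333.33
hole | -804.25 | 62.00 | 31.00 | -49863.36 | -24931.68
Σ | 11947.41 |  |  | 765811.21 | 585417.85
x_c = 765811.21 / 11947.41 = 64.10 mm
y_c = 585417.85 / 11947.41 = 49.00 mm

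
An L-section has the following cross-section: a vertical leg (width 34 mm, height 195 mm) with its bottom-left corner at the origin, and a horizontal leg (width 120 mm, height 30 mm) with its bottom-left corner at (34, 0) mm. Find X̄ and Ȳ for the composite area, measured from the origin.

vertical leg: A = 34 × 195 = 6630.00, centroid at (17.00, 97.50).
horizontal leg: A = 120 × 30 = 3600.00, centroid at (94.00, 15.00).
ΣA = 10230.00 mm²
ΣAX̄ = (6630.00)(17.00) + (3600.00)(94.00) = 451110.00 mm³
ΣAȲ = (6630.00)(97.50) + (3600.00)(15.00) = 700425.00 mm³
X̄ = 451110.00 / 10230.00 = 44.10 mm
Ȳ = 700425.00 / 10230.00 = 68.47 mm

X̄ = 44.10 mm, Ȳ = 68.47 mm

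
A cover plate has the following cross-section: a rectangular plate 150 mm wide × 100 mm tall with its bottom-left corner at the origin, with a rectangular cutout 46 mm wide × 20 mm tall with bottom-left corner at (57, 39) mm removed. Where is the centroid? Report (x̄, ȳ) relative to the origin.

x̄ = 74.67 mm, ȳ = 50.07 mm

Part | A | x̄ᵢ | ȳᵢ | A·x̄ᵢ | A·ȳᵢ
plate | 15000.00 | 75.00 | 50.00 | 1125000.00 | 750000.00
hole | -920.00 | 80.00 | 49.00 | -73600.00 | -45080.00
Σ | 14080.00 |  |  | 1051400.00 | 704920.00
x̄ = 1051400.00 / 14080.00 = 74.67 mm
ȳ = 704920.00 / 14080.00 = 50.07 mm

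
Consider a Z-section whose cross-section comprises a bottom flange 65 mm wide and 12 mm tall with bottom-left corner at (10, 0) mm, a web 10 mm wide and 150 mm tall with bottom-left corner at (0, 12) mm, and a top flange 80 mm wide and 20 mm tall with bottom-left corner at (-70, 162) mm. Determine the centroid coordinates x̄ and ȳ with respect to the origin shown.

x̄ = -1.89 mm, ȳ = 105.77 mm

Part | A | x̄ᵢ | ȳᵢ | A·x̄ᵢ | A·ȳᵢ
bottom flange | 780.00 | 42.50 | 6.00 | 33150.00 | 4680.00
web | 1500.00 | 5.00 | 87.00 | 7500.00 | 130500.00
top flange | 1600.00 | -30.00 | 172.00 | -48000.00 | 275200.00
Σ | 3880.00 |  |  | -7350.00 | 410380.00
x̄ = -7350.00 / 3880.00 = -1.89 mm
ȳ = 410380.00 / 3880.00 = 105.77 mm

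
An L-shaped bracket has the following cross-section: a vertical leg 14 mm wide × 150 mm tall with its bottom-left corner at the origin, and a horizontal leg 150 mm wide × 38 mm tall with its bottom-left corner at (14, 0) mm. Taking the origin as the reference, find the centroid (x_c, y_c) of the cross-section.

x_c = 66.92 mm, y_c = 34.08 mm

vertical leg: A = 14 × 150 = 2100.00, centroid at (7.00, 75.00).
horizontal leg: A = 150 × 38 = 5700.00, centroid at (89.00, 19.00).
ΣA = 7800.00 mm²
ΣAx_c = (2100.00)(7.00) + (5700.00)(89.00) = 522000.00 mm³
ΣAy_c = (2100.00)(75.00) + (5700.00)(19.00) = 265800.00 mm³
x_c = 522000.00 / 7800.00 = 66.92 mm
y_c = 265800.00 / 7800.00 = 34.08 mm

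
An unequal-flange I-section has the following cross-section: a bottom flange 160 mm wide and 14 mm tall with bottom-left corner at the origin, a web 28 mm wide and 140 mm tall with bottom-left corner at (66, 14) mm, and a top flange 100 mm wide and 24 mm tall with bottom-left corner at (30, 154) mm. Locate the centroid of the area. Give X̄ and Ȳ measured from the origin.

X̄ = 80.00 mm, Ȳ = 86.84 mm

Part | A | x̄ᵢ | ȳᵢ | A·x̄ᵢ | A·ȳᵢ
bottom flange | 2240.00 | 80.00 | 7.00 | 179200.00 | 15680.00
web | 3920.00 | 80.00 | 84.00 | 313600.00 | 329280.00
top flange | 2400.00 | 80.00 | 166.00 | 192000.00 | 398400.00
Σ | 8560.00 |  |  | 684800.00 | 743360.00
X̄ = 684800.00 / 8560.00 = 80.00 mm
Ȳ = 743360.00 / 8560.00 = 86.84 mm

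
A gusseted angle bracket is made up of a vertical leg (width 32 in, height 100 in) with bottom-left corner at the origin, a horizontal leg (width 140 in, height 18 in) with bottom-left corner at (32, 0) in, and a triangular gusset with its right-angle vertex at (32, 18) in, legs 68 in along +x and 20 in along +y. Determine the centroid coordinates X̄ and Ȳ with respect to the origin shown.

X̄ = 53.97 in, Ȳ = 31.16 in

vertical leg: A = 32 × 100 = 3200.00, centroid at (16.00, 50.00).
horizontal leg: A = 140 × 18 = 2520.00, centroid at (102.00, 9.00).
gusset: A = ½·68·20 = 680.00, centroid at (54.67, 24.67).
ΣA = 6400.00 in²
ΣAX̄ = (3200.00)(16.00) + (2520.00)(102.00) + (680.00)(54.67) = 345413.33 in³
ΣAȲ = (3200.00)(50.00) + (2520.00)(9.00) + (680.00)(24.67) = 199453.33 in³
X̄ = 345413.33 / 6400.00 = 53.97 in
Ȳ = 199453.33 / 6400.00 = 31.16 in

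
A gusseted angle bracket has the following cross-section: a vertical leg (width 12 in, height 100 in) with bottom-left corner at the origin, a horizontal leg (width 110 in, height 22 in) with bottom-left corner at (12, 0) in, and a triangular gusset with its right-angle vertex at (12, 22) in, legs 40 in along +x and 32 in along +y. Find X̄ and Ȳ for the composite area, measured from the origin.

X̄ = 43.56 in, Ȳ = 25.24 in

Part | A | x̄ᵢ | ȳᵢ | A·x̄ᵢ | A·ȳᵢ
vertical leg | 1200.00 | 6.00 | 50.00 | 7200.00 | 60000.00
horizontal leg | 2420.00 | 67.00 | 11.00 | 162140.00 | 26620.00
gusset | 640.00 | 25.33 | 32.67 | 16213.33 | 20906.67
Σ | 4260.00 |  |  | 185553.33 | 107526.67
X̄ = 185553.33 / 4260.00 = 43.56 in
Ȳ = 107526.67 / 4260.00 = 25.24 in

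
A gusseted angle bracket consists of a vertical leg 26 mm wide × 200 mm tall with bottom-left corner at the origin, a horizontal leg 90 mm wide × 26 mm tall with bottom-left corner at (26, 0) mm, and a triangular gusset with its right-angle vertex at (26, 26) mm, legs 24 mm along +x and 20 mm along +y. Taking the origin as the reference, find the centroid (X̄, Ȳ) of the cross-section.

X̄ = 31.09 mm, Ȳ = 71.76 mm

vertical leg: A = 26 × 200 = 5200.00, centroid at (13.00, 100.00).
horizontal leg: A = 90 × 26 = 2340.00, centroid at (71.00, 13.00).
gusset: A = ½·24·20 = 240.00, centroid at (34.00, 32.67).
ΣA = 7780.00 mm², ΣAX̄ = 241900.00 mm³, ΣAȲ = 558260.00 mm³.
X̄ = 241900.00/7780.00 = 31.09 mm; Ȳ = 558260.00/7780.00 = 71.76 mm.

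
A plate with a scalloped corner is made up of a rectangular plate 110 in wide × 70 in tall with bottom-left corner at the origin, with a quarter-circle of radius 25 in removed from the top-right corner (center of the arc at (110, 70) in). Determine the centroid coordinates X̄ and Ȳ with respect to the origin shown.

Part | A | x̄ᵢ | ȳᵢ | A·x̄ᵢ | A·ȳᵢ
plate | 7700.00 | 55.00 | 35.00 | 423500.00 | 269500.00
removed quarter-circle | -490.87 | 99.39 | 59.39 | -48787.79 | -29152.84
Σ | 7209.13 |  |  | 374712.21 | 240347.16
X̄ = 374712.21 / 7209.13 = 51.98 in
Ȳ = 240347.16 / 7209.13 = 33.34 in

X̄ = 51.98 in, Ȳ = 33.34 in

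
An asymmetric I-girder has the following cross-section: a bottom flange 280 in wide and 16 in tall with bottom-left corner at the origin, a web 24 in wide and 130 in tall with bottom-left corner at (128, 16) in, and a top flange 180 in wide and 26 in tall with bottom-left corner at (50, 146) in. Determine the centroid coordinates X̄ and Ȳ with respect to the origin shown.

bottom flange: A = 280 × 16 = 4480.00, centroid at (140.00, 8.00).
web: A = 24 × 130 = 3120.00, centroid at (140.00, 81.00).
top flange: A = 180 × 26 = 4680.00, centroid at (140.00, 159.00).
ΣA = 12280.00 in², ΣAX̄ = 1719200.00 in³, ΣAȲ = 1032680.00 in³.
X̄ = 1719200.00/12280.00 = 140.00 in; Ȳ = 1032680.00/12280.00 = 84.09 in.

X̄ = 140.00 in, Ȳ = 84.09 in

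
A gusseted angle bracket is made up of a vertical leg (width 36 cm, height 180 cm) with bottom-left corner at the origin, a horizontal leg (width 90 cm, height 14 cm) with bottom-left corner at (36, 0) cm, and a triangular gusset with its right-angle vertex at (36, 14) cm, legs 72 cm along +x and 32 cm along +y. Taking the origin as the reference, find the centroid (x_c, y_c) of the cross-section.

x_c = 32.37 cm, y_c = 69.77 cm

Part | A | x̄ᵢ | ȳᵢ | A·x̄ᵢ | A·ȳᵢ
vertical leg | 6480.00 | 18.00 | 90.00 | 116640.00 | 583200.00
horizontal leg | 1260.00 | 81.00 | 7.00 | 102060.00 | 8820.00
gusset | 1152.00 | 60.00 | 24.67 | 69120.00 | 28416.00
Σ | 8892.00 |  |  | 287820.00 | 620436.00
x_c = 287820.00 / 8892.00 = 32.37 cm
y_c = 620436.00 / 8892.00 = 69.77 cm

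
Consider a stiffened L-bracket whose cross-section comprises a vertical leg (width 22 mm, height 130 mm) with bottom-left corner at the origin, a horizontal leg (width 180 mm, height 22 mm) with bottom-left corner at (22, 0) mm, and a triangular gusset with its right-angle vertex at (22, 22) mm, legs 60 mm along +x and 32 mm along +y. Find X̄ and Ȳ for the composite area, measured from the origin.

vertical leg: A = 22 × 130 = 2860.00, centroid at (11.00, 65.00).
horizontal leg: A = 180 × 22 = 3960.00, centroid at (112.00, 11.00).
gusset: A = ½·60·32 = 960.00, centroid at (42.00, 32.67).
ΣA = 7780.00 mm²
ΣAX̄ = (2860.00)(11.00) + (3960.00)(112.00) + (960.00)(42.00) = 515300.00 mm³
ΣAȲ = (2860.00)(65.00) + (3960.00)(11.00) + (960.00)(32.67) = 260820.00 mm³
X̄ = 515300.00 / 7780.00 = 66.23 mm
Ȳ = 260820.00 / 7780.00 = 33.52 mm

X̄ = 66.23 mm, Ȳ = 33.52 mm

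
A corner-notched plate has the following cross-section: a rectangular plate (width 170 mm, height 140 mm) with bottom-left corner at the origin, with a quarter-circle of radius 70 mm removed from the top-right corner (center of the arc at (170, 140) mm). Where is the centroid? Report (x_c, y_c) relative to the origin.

x_c = 74.33 mm, y_c = 62.23 mm

Part | A | x̄ᵢ | ȳᵢ | A·x̄ᵢ | A·ȳᵢ
plate | 23800.00 | 85.00 | 70.00 | 2023000.00 | 1666000.00
removed quarter-circle | -3848.45 | 140.29 | 110.29 | -539903.34 | -424449.81
Σ | 19951.55 |  |  | 1483096.66 | 1241550.19
x_c = 1483096.66 / 19951.55 = 74.33 mm
y_c = 1241550.19 / 19951.55 = 62.23 mm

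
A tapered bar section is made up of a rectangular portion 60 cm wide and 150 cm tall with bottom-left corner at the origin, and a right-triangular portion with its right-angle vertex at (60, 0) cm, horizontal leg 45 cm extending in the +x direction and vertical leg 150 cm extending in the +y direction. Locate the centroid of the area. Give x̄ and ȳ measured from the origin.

x̄ = 42.27 cm, ȳ = 68.18 cm

Part | A | x̄ᵢ | ȳᵢ | A·x̄ᵢ | A·ȳᵢ
rectangular portion | 9000.00 | 30.00 | 75.00 | 270000.00 | 675000.00
triangular portion | 3375.00 | 75.00 | 50.00 | 253125.00 | 168750.00
Σ | 12375.00 |  |  | 523125.00 | 843750.00
x̄ = 523125.00 / 12375.00 = 42.27 cm
ȳ = 843750.00 / 12375.00 = 68.18 cm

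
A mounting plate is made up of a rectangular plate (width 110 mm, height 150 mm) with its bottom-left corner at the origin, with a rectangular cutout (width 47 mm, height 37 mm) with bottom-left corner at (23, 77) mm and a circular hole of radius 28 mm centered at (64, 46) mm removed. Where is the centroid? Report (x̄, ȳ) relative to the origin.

plate: A = 110 × 150 = 16500.00, centroid at (55.00, 75.00).
hole 1: A = −(47 × 37) = -1739.00, centroid at (46.50, 95.50).
hole 2: A = −π·28² = -2463.01, centroid at (64.00, 46.00).
ΣA = 12297.99 mm²
ΣAx̄ = (16500.00)(55.00) + (-1739.00)(46.50) + (-2463.01)(64.00) = 669003.95 mm³
ΣAȳ = (16500.00)(75.00) + (-1739.00)(95.50) + (-2463.01)(46.00) = 958127.10 mm³
x̄ = 669003.95 / 12297.99 = 54.40 mm
ȳ = 958127.10 / 12297.99 = 77.91 mm

x̄ = 54.40 mm, ȳ = 77.91 mm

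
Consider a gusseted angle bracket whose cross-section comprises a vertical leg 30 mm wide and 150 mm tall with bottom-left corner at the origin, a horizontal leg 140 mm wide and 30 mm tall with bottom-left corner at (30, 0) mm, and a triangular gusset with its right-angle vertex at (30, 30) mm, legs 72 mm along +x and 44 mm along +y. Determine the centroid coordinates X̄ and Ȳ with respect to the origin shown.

vertical leg: A = 30 × 150 = 4500.00, centroid at (15.00, 75.00).
horizontal leg: A = 140 × 30 = 4200.00, centroid at (100.00, 15.00).
gusset: A = ½·72·44 = 1584.00, centroid at (54.00, 44.67).
ΣA = 10284.00 mm²
ΣAX̄ = (4500.00)(15.00) + (4200.00)(100.00) + (1584.00)(54.00) = 573036.00 mm³
ΣAȲ = (4500.00)(75.00) + (4200.00)(15.00) + (1584.00)(44.67) = 471252.00 mm³
X̄ = 573036.00 / 10284.00 = 55.72 mm
Ȳ = 471252.00 / 10284.00 = 45.82 mm

X̄ = 55.72 mm, Ȳ = 45.82 mm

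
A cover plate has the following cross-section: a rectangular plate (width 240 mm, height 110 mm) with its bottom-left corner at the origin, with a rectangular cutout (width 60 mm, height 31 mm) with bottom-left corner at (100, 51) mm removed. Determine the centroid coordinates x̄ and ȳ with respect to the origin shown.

plate: A = 240 × 110 = 26400.00, centroid at (120.00, 55.00).
hole: A = −(60 × 31) = -1860.00, centroid at (130.00, 66.50).
ΣA = 24540.00 mm², ΣAx̄ = 2926200.00 mm³, ΣAȳ = 1328310.00 mm³.
x̄ = 2926200.00/24540.00 = 119.24 mm; ȳ = 1328310.00/24540.00 = 54.13 mm.

x̄ = 119.24 mm, ȳ = 54.13 mm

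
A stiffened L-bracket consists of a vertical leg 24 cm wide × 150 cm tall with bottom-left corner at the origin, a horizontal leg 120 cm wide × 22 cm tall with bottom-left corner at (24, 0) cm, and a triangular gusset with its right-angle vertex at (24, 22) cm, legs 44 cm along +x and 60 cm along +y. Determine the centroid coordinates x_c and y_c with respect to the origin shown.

vertical leg: A = 24 × 150 = 3600.00, centroid at (12.00, 75.00).
horizontal leg: A = 120 × 22 = 2640.00, centroid at (84.00, 11.00).
gusset: A = ½·44·60 = 1320.00, centroid at (38.67, 42.00).
ΣA = 7560.00 cm²
ΣAx_c = (3600.00)(12.00) + (2640.00)(84.00) + (1320.00)(38.67) = 316000.00 cm³
ΣAy_c = (3600.00)(75.00) + (2640.00)(11.00) + (1320.00)(42.00) = 354480.00 cm³
x_c = 316000.00 / 7560.00 = 41.80 cm
y_c = 354480.00 / 7560.00 = 46.89 cm

x_c = 41.80 cm, y_c = 46.89 cm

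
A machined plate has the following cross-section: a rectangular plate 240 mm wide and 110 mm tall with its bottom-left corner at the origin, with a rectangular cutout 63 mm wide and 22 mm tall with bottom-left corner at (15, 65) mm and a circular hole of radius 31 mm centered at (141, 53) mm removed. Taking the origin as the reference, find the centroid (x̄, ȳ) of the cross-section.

plate: A = 240 × 110 = 26400.00, centroid at (120.00, 55.00).
hole 1: A = −(63 × 22) = -1386.00, centroid at (46.50, 76.00).
hole 2: A = −π·31² = -3019.07, centroid at (141.00, 53.00).
ΣA = 21994.93 mm²
ΣAx̄ = (26400.00)(120.00) + (-1386.00)(46.50) + (-3019.07)(141.00) = 2677862.05 mm³
ΣAȳ = (26400.00)(55.00) + (-1386.00)(76.00) + (-3019.07)(53.00) = 1186653.26 mm³
x̄ = 2677862.05 / 21994.93 = 121.75 mm
ȳ = 1186653.26 / 21994.93 = 53.95 mm

x̄ = 121.75 mm, ȳ = 53.95 mm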